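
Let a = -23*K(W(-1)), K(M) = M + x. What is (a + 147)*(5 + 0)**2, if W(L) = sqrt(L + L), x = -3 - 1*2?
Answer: 6550 - 575*I*sqrt(2) ≈ 6550.0 - 813.17*I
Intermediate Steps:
x = -5 (x = -3 - 2 = -5)
W(L) = sqrt(2)*sqrt(L) (W(L) = sqrt(2*L) = sqrt(2)*sqrt(L))
K(M) = -5 + M (K(M) = M - 5 = -5 + M)
a = 115 - 23*I*sqrt(2) (a = -23*(-5 + sqrt(2)*sqrt(-1)) = -23*(-5 + sqrt(2)*I) = -23*(-5 + I*sqrt(2)) = 115 - 23*I*sqrt(2) ≈ 115.0 - 32.527*I)
(a + 147)*(5 + 0)**2 = ((115 - 23*I*sqrt(2)) + 147)*(5 + 0)**2 = (262 - 23*I*sqrt(2))*5**2 = (262 - 23*I*sqrt(2))*25 = 6550 - 575*I*sqrt(2)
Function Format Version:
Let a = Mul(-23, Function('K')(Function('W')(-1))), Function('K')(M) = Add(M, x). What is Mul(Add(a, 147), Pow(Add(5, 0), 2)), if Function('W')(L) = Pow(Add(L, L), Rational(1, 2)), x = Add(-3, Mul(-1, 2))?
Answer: Add(6550, Mul(-575, I, Pow(2, Rational(1, 2)))) ≈ Add(6550.0, Mul(-813.17, I))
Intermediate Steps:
x = -5 (x = Add(-3, -2) = -5)
Function('W')(L) = Mul(Pow(2, Rational(1, 2)), Pow(L, Rational(1, 2))) (Function('W')(L) = Pow(Mul(2, L), Rational(1, 2)) = Mul(Pow(2, Rational(1, 2)), Pow(L, Rational(1, 2))))
Function('K')(M) = Add(-5, M) (Function('K')(M) = Add(M, -5) = Add(-5, M))
a = Add(115, Mul(-23, I, Pow(2, Rational(1, 2)))) (a = Mul(-23, Add(-5, Mul(Pow(2, Rational(1, 2)), Pow(-1, Rational(1, 2))))) = Mul(-23, Add(-5, Mul(Pow(2, Rational(1, 2)), I))) = Mul(-23, Add(-5, Mul(I, Pow(2, Rational(1, 2))))) = Add(115, Mul(-23, I, Pow(2, Rational(1, 2)))) ≈ Add(115.00, Mul(-32.527, I)))
Mul(Add(a, 147), Pow(Add(5, 0), 2)) = Mul(Add(Add(115, Mul(-23, I, Pow(2, Rational(1, 2)))), 147), Pow(Add(5, 0), 2)) = Mul(Add(262, Mul(-23, I, Pow(2, Rational(1, 2)))), Pow(5, 2)) = Mul(Add(262, Mul(-23, I, Pow(2, Rational(1, 2)))), 25) = Add(6550, Mul(-575, I, Pow(2, Rational(1, 2))))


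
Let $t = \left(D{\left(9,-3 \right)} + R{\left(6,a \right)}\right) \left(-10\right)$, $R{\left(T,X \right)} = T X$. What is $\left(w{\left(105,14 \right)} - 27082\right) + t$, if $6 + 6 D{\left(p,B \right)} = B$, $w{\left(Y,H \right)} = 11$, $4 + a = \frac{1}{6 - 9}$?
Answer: $-26796$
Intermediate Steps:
$a = - \frac{13}{3}$ ($a = -4 + \frac{1}{6 - 9} = -4 + \frac{1}{-3} = -4 - \frac{1}{3} = - \frac{13}{3} \approx -4.3333$)
$D{\left(p,B \right)} = -1 + \frac{B}{6}$
$t = 275$ ($t = \left(\left(-1 + \frac{1}{6} \left(-3\right)\right) + 6 \left(- \frac{13}{3}\right)\right) \left(-10\right) = \left(\left(-1 - \frac{1}{2}\right) - 26\right) \left(-10\right) = \left(- \frac{3}{2} - 26\right) \left(-10\right) = \left(- \frac{55}{2}\right) \left(-10\right) = 275$)
$\left(w{\left(105,14 \right)} - 27082\right) + t = \left(11 - 27082\right) + 275 = -27071 + 275 = -26796$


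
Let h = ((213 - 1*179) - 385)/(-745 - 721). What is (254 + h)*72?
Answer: 13417740/733 ≈ 18305.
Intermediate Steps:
h = 351/1466 (h = ((213 - 179) - 385)/(-1466) = (34 - 385)*(-1/1466) = -351*(-1/1466) = 351/1466 ≈ 0.23943)
(254 + h)*72 = (254 + 351/1466)*72 = (372715/1466)*72 = 13417740/733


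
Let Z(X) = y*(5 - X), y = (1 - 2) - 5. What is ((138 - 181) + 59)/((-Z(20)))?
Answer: -8/45 ≈ -0.17778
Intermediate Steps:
y = -6 (y = -1 - 5 = -6)
Z(X) = -30 + 6*X (Z(X) = -6*(5 - X) = -30 + 6*X)
((138 - 181) + 59)/((-Z(20))) = ((138 - 181) + 59)/((-(-30 + 6*20))) = (-43 + 59)/((-(-30 + 120))) = 16/((-1*90)) = 16/(-90) = 16*(-1/90) = -8/45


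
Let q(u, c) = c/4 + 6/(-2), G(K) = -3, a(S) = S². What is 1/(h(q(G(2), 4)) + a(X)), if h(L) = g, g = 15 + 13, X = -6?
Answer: 1/64 ≈ 0.015625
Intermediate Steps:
g = 28
q(u, c) = -3 + c/4 (q(u, c) = c*(¼) + 6*(-½) = c/4 - 3 = -3 + c/4)
h(L) = 28
1/(h(q(G(2), 4)) + a(X)) = 1/(28 + (-6)²) = 1/(28 + 36) = 1/64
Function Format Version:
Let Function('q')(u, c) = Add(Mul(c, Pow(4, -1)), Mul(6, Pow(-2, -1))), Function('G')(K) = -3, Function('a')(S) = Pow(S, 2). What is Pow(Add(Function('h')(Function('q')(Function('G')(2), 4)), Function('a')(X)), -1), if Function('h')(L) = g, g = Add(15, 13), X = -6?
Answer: Rational(1, 64) ≈ 0.015625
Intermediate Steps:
g = 28
Function('q')(u, c) = Add(-3, Mul(Rational(1, 4), c)) (Function('q')(u, c) = Add(Mul(c, Rational(1, 4)), Mul(6, Rational(-1, 2))) = Add(Mul(Rational(1, 4), c), -3) = Add(-3, Mul(Rational(1, 4), c)))
Function('h')(L) = 28
Pow(Add(Function('h')(Function('q')(Function('G')(2), 4)), Function('a')(X)), -1) = Pow(Add(28, Pow(-6, 2)), -1) = Pow(Add(28, 36), -1) = Pow(64, -1) = Rational(1, 64)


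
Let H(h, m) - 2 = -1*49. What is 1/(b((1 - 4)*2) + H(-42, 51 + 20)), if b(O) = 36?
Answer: -1/11 ≈ -0.090909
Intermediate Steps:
H(h, m) = -47 (H(h, m) = 2 - 1*49 = 2 - 49 = -47)
1/(b((1 - 4)*2) + H(-42, 51 + 20)) = 1/(36 - 47) = 1/(-11) = -1/11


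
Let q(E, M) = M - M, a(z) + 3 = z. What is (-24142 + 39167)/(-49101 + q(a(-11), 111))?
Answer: -15025/49101 ≈ -0.30600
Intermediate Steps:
a(z) = -3 + z
q(E, M) = 0
(-24142 + 39167)/(-49101 + q(a(-11), 111)) = (-24142 + 39167)/(-49101 + 0) = 15025/(-49101) = 15025*(-1/49101) = -15025/49101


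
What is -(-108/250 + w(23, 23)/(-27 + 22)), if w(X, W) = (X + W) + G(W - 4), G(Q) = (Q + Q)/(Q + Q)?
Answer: 1229/125 ≈ 9.8320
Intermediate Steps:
G(Q) = 1 (G(Q) = (2*Q)/((2*Q)) = (2*Q)*(1/(2*Q)) = 1)
w(X, W) = 1 + W + X (w(X, W) = (X + W) + 1 = (W + X) + 1 = 1 + W + X)
-(-108/250 + w(23, 23)/(-27 + 22)) = -(-108/250 + (1 + 23 + 23)/(-27 + 22)) = -(-108*1/250 + 47/(-5)) = -(-54/125 + 47*(-⅕)) = -(-54/125 - 47/5) = -1*(-1229/125) = 1229/125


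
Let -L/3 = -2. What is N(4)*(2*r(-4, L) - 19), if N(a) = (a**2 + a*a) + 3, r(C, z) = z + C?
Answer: -525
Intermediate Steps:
L = 6 (L = -3*(-2) = 6)
r(C, z) = C + z
N(a) = 3 + 2*a**2 (N(a) = (a**2 + a**2) + 3 = 2*a**2 + 3 = 3 + 2*a**2)
N(4)*(2*r(-4, L) - 19) = (3 + 2*4**2)*(2*(-4 + 6) - 19) = (3 + 2*16)*(2*2 - 19) = (3 + 32)*(4 - 19) = 35*(-15) = -525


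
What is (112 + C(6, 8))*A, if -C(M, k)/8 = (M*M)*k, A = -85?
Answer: 186320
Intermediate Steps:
C(M, k) = -8*k*M² (C(M, k) = -8*M*M*k = -8*M²*k = -8*k*M²)
(112 + C(6, 8))*A = (112 - 8*8*6²)*(-85) = (112 - 8*8*36)*(-85) = (112 - 2304)*(-85) = -2192*(-85) = 186320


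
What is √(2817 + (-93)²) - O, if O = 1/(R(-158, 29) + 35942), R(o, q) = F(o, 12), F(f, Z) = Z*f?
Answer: -1/34046 + 21*√26 ≈ 107.08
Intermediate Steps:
R(o, q) = 12*o
O = 1/34046 (O = 1/(12*(-158) + 35942) = 1/(-1896 + 35942) = 1/34046 ≈ 2.9372e-5)
√(2817 + (-93)²) - O = √(2817 + (-93)²) - 1*1/34046 = √(2817 + 8649) - 1/34046 = √11466 - 1/34046 = 21*√26 - 1/34046 = -1/34046 + 21*√26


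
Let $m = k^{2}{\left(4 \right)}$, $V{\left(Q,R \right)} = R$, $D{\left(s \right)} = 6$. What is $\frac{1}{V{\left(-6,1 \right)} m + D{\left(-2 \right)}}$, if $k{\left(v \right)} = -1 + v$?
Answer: $\frac{1}{15} \approx 0.066667$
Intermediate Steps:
$m = 9$ ($m = \left(-1 + 4\right)^{2} = 3^{2} = 9$)
$\frac{1}{V{\left(-6,1 \right)} m + D{\left(-2 \right)}} = \frac{1}{1 \cdot 9 + 6} = \frac{1}{9 + 6} = \frac{1}{15}$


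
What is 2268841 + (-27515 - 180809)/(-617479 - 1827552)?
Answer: 5547386787395/2445031 ≈ 2.2688e+6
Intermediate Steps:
2268841 + (-27515 - 180809)/(-617479 - 1827552) = 2268841 - 208324/(-2445031) = 2268841 - 208324*(-1/2445031) = 2268841 + 208324/2445031 = 5547386787395/2445031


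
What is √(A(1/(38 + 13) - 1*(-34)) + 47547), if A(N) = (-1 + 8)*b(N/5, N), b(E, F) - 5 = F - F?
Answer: √47582 ≈ 218.13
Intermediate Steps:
b(E, F) = 5 (b(E, F) = 5 + (F - F) = 5 + 0 = 5)
A(N) = 35 (A(N) = (-1 + 8)*5 = 7*5 = 35)
√(A(1/(38 + 13) - 1*(-34)) + 47547) = √(35 + 47547) = √47582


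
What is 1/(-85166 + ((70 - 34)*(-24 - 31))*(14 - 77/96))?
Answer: -8/890383 ≈ -8.9849e-6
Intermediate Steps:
1/(-85166 + ((70 - 34)*(-24 - 31))*(14 - 77/96)) = 1/(-85166 + (36*(-55))*(14 - 77*1/96)) = 1/(-85166 - 1980*(14 - 77/96)) = 1/(-85166 - 1980*1267/96) = 1/(-85166 - 209055/8) = 1/(-890383/8) = -8/890383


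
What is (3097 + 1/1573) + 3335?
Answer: 10117537/1573 ≈ 6432.0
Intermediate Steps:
(3097 + 1/1573) + 3335 = 4871582/1573 + 3335 = 10117537/1573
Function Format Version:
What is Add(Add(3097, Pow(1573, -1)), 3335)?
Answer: Rational(10117537, 1573) ≈ 6432.0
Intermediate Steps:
Add(Add(3097, Pow(1573, -1)), 3335) = Add(Add(3097, Rational(1, 1573)), 3335) = Add(Rational(4871582, 1573), 3335) = Rational(10117537, 1573)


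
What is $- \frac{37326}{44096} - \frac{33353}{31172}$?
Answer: $- \frac{329282495}{171820064} \approx -1.9164$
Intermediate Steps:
$- \frac{37326}{44096} - \frac{33353}{31172} = \left(-37326\right) \frac{1}{44096} - \frac{33353}{31172} = - \frac{18663}{22048} - \frac{33353}{31172} = - \frac{329282495}{171820064}$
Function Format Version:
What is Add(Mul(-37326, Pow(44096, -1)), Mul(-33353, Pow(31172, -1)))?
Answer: Rational(-329282495, 171820064) ≈ -1.9164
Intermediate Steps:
Add(Mul(-37326, Pow(44096, -1)), Mul(-33353, Pow(31172, -1))) = Add(Mul(-37326, Rational(1, 44096)), Mul(-33353, Rational(1, 31172))) = Add(Rational(-18663, 22048), Rational(-33353, 31172)) = Rational(-329282495, 171820064)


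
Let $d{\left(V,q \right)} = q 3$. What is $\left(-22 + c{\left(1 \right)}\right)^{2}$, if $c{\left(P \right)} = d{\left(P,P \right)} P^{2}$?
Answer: $361$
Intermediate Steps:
$d{\left(V,q \right)} = 3 q$
$c{\left(P \right)} = 3 P^{3}$ ($c{\left(P \right)} = 3 P P^{2} = 3 P^{3}$)
$\left(-22 + c{\left(1 \right)}\right)^{2} = \left(-22 + 3 \cdot 1^{3}\right)^{2} = \left(-22 + 3 \cdot 1\right)^{2} = \left(-22 + 3\right)^{2} = \left(-19\right)^{2} = 361$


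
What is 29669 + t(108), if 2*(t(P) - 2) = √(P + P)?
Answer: 29671 + 3*√6 ≈ 29678.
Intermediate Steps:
t(P) = 2 + √2*√P/2 (t(P) = 2 + √(P + P)/2 = 2 + √(2*P)/2 = 2 + (√2*√P)/2 = 2 + √2*√P/2)
29669 + t(108) = 29669 + (2 + √2*√108/2) = 29669 + (2 + √2*(6*√3)/2) = 29669 + (2 + 3*√6) = 29671 + 3*√6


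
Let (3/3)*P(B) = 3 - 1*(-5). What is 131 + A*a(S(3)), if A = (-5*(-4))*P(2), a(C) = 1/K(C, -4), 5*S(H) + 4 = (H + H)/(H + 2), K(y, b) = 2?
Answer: 211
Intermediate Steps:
P(B) = 8 (P(B) = 3 - 1*(-5) = 3 + 5 = 8)
S(H) = -⅘ + 2*H/(5*(2 + H)) (S(H) = -⅘ + ((H + H)/(H + 2))/5 = -⅘ + ((2*H)/(2 + H))/5 = -⅘ + (2*H/(2 + H))/5 = -⅘ + 2*H/(5*(2 + H)))
a(C) = ½ (a(C) = 1/2 = ½)
A = 160 (A = -5*(-4)*8 = 20*8 = 160)
131 + A*a(S(3)) = 131 + 160*(½) = 131 + 80 = 211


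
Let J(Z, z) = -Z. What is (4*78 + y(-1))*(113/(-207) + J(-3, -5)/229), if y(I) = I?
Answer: -7854616/47403 ≈ -165.70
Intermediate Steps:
(4*78 + y(-1))*(113/(-207) + J(-3, -5)/229) = (4*78 - 1)*(113/(-207) - 1*(-3)/229) = (312 - 1)*(113*(-1/207) + 3*(1/229)) = 311*(-113/207 + 3/229) = 311*(-25256/47403) = -7854616/47403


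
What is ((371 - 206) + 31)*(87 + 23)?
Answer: 21560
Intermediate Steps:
((371 - 206) + 31)*(87 + 23) = (165 + 31)*110 = 196*110 = 21560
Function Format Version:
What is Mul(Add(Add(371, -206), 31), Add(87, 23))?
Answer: 21560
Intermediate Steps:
Mul(Add(Add(371, -206), 31), Add(87, 23)) = Mul(Add(165, 31), 110) = Mul(196, 110) = 21560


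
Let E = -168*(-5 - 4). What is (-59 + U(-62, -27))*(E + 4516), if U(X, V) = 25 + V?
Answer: -367708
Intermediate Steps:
E = 1512 (E = -168*(-9) = 1512)
(-59 + U(-62, -27))*(E + 4516) = (-59 + (25 - 27))*(1512 + 4516) = (-59 - 2)*6028 = -61*6028 = -367708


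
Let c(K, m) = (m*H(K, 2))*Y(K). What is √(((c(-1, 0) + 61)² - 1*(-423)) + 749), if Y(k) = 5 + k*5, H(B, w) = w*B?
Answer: √4893 ≈ 69.950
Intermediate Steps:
H(B, w) = B*w
Y(k) = 5 + 5*k
c(K, m) = 2*K*m*(5 + 5*K) (c(K, m) = (m*(K*2))*(5 + 5*K) = (m*(2*K))*(5 + 5*K) = (2*K*m)*(5 + 5*K) = 2*K*m*(5 + 5*K))
√(((c(-1, 0) + 61)² - 1*(-423)) + 749) = √(((10*(-1)*0*(1 - 1) + 61)² - 1*(-423)) + 749) = √(((10*(-1)*0*0 + 61)² + 423) + 749) = √(((0 + 61)² + 423) + 749) = √((61² + 423) + 749) = √((3721 + 423) + 749) = √(4144 + 749) = √4893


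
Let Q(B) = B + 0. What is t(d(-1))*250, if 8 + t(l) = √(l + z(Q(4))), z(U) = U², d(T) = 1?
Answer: -2000 + 250*√17 ≈ -969.22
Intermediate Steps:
Q(B) = B
t(l) = -8 + √(16 + l) (t(l) = -8 + √(l + 4²) = -8 + √(l + 16) = -8 + √(16 + l))
t(d(-1))*250 = (-8 + √(16 + 1))*250 = (-8 + √17)*250 = -2000 + 250*√17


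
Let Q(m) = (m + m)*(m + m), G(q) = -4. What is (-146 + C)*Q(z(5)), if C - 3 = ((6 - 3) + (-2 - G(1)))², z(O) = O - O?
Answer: 0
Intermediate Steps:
z(O) = 0
Q(m) = 4*m² (Q(m) = (2*m)*(2*m) = 4*m²)
C = 28 (C = 3 + ((6 - 3) + (-2 - 1*(-4)))² = 3 + (3 + (-2 + 4))² = 3 + (3 + 2)² = 3 + 5² = 3 + 25 = 28)
(-146 + C)*Q(z(5)) = (-146 + 28)*(4*0²) = -472*0 = -118*0 = 0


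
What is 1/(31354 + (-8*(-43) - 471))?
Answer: 1/31227 ≈ 3.2024e-5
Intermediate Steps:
1/(31354 + (-8*(-43) - 471)) = 1/(31354 + (344 - 471)) = 1/(31354 - 127) = 1/31227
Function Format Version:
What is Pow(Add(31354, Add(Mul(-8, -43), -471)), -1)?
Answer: Rational(1, 31227) ≈ 3.2024e-5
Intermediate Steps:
Pow(Add(31354, Add(Mul(-8, -43), -471)), -1) = Pow(Add(31354, Add(344, -471)), -1) = Pow(Add(31354, -127), -1) = Pow(31227, -1) = Rational(1, 31227)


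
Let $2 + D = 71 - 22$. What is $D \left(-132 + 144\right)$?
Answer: $564$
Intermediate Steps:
$D = 47$ ($D = -2 + \left(71 - 22\right) = -2 + 49 = 47$)
$D \left(-132 + 144\right) = 47 \left(-132 + 144\right) = 47 \cdot 12 = 564$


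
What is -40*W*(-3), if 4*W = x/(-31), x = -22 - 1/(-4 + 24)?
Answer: 1323/62 ≈ 21.339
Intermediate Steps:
x = -441/20 (x = -22 - 1/20 = -441/20 ≈ -22.050)
W = 441/2480 (W = (-441/20/(-31))/4 = (-441/20*(-1/31))/4 = (1/4)*(441/620) = 441/2480 ≈ 0.17782)
-40*W*(-3) = -40*441/2480*(-3) = -441/62*(-3) = 1323/62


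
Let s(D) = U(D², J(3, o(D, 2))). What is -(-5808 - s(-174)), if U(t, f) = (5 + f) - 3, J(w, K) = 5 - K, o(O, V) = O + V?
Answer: 5987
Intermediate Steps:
U(t, f) = 2 + f
s(D) = 5 - D (s(D) = 2 + (5 - (D + 2)) = 2 + (5 - (2 + D)) = 2 + (5 + (-2 - D)) = 2 + (3 - D) = 5 - D)
-(-5808 - s(-174)) = -(-5808 - (5 - 1*(-174))) = -(-5808 - (5 + 174)) = -(-5808 - 1*179) = -(-5808 - 179) = -1*(-5987) = 5987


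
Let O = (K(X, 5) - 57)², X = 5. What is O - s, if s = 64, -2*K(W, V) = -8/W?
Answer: 77361/25 ≈ 3094.4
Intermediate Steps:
K(W, V) = 4/W (K(W, V) = -(-4)/W = 4/W)
O = 78961/25 (O = (4/5 - 57)² = (4*(⅕) - 57)² = (⅘ - 57)² = (-281/5)² = 78961/25 ≈ 3158.4)
O - s = 78961/25 - 1*64 = 78961/25 - 64 = 77361/25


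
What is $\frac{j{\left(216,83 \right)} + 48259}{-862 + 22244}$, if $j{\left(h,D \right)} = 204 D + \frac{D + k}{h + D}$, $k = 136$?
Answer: $\frac{9746164}{3196609} \approx 3.0489$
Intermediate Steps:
$j{\left(h,D \right)} = 204 D + \frac{136 + D}{D + h}$ ($j{\left(h,D \right)} = 204 D + \frac{D + 136}{h + D} = 204 D + \frac{136 + D}{D + h}$)
$\frac{j{\left(216,83 \right)} + 48259}{-862 + 22244} = \frac{\frac{136 + 83 + 204 \cdot 83^{2} + 204 \cdot 83 \cdot 216}{83 + 216} + 48259}{-862 + 22244} = \frac{\frac{136 + 83 + 204 \cdot 6889 + 3657312}{299} + 48259}{21382} = \left(\frac{136 + 83 + 1405356 + 3657312}{299} + 48259\right) \frac{1}{21382} = \left(\frac{1}{299} \cdot 5062887 + 48259\right) \frac{1}{21382} = \left(\frac{5062887}{299} + 48259\right) \frac{1}{21382} = \frac{19492328}{299} \cdot \frac{1}{21382} = \frac{9746164}{3196609}$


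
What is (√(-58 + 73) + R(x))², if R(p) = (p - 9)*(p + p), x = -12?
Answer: 254031 + 1008*√15 ≈ 2.5794e+5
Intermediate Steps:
R(p) = 2*p*(-9 + p) (R(p) = (-9 + p)*(2*p) = 2*p*(-9 + p))
(√(-58 + 73) + R(x))² = (√(-58 + 73) + 2*(-12)*(-9 - 12))² = (√15 + 2*(-12)*(-21))² = (√15 + 504)² = (504 + √15)²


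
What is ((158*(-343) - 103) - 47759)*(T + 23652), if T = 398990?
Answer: -43133151952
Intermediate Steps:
((158*(-343) - 103) - 47759)*(T + 23652) = ((158*(-343) - 103) - 47759)*(398990 + 23652) = ((-54194 - 103) - 47759)*422642 = (-54297 - 47759)*422642 = -102056*422642 = -43133151952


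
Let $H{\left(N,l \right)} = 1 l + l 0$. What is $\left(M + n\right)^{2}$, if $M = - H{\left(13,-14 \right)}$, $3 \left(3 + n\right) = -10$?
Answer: $\frac{529}{9} \approx 58.778$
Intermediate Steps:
$n = - \frac{19}{3}$ ($n = -3 + \frac{1}{3} \left(-10\right) = -3 - \frac{10}{3} = - \frac{19}{3} \approx -6.3333$)
$H{\left(N,l \right)} = l$ ($H{\left(N,l \right)} = l + 0 = l$)
$M = 14$ ($M = \left(-1\right) \left(-14\right) = 14$)
$\left(M + n\right)^{2} = \left(14 - \frac{19}{3}\right)^{2} = \left(\frac{23}{3}\right)^{2} = \frac{529}{9}$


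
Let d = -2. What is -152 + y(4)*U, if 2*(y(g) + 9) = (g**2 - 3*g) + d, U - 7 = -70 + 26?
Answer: 144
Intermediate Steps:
U = -37 (U = 7 + (-70 + 26) = 7 - 44 = -37)
y(g) = -10 + g**2/2 - 3*g/2 (y(g) = -9 + ((g**2 - 3*g) - 2)/2 = -9 + (-2 + g**2 - 3*g)/2 = -9 + (-1 + g**2/2 - 3*g/2) = -10 + g**2/2 - 3*g/2)
-152 + y(4)*U = -152 + (-10 + (1/2)*4**2 - 3/2*4)*(-37) = -152 + (-10 + (1/2)*16 - 6)*(-37) = -152 + (-10 + 8 - 6)*(-37) = -152 - 8*(-37) = -152 + 296 = 144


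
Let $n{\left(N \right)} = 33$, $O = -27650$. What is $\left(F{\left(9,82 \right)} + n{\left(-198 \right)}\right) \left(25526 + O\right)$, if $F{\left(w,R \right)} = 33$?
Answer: $-140184$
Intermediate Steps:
$\left(F{\left(9,82 \right)} + n{\left(-198 \right)}\right) \left(25526 + O\right) = \left(33 + 33\right) \left(25526 - 27650\right) = 66 \left(-2124\right) = -140184$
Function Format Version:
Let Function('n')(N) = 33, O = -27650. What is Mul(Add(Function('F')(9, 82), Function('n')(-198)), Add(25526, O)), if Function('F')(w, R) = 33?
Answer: -140184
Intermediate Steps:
Mul(Add(Function('F')(9, 82), Function('n')(-198)), Add(25526, O)) = Mul(Add(33, 33), Add(25526, -27650)) = Mul(66, -2124) = -140184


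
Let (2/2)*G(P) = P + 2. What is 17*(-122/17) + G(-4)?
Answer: -124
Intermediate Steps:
G(P) = 2 + P (G(P) = P + 2 = 2 + P)
17*(-122/17) + G(-4) = 17*(-122/17) + (2 - 4) = 17*(-122*1/17) - 2 = 17*(-122/17) - 2 = -122 - 2 = -124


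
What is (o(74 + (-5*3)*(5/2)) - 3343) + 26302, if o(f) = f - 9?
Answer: 45973/2 ≈ 22987.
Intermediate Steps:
o(f) = -9 + f
(o(74 + (-5*3)*(5/2)) - 3343) + 26302 = ((-9 + (74 + (-5*3)*(5/2))) - 3343) + 26302 = ((-9 + (74 - 75/2)) - 3343) + 26302 = ((-9 + 73/2) - 3343) + 26302 = (55/2 - 3343) + 26302 = -6631/2 + 26302 = 45973/2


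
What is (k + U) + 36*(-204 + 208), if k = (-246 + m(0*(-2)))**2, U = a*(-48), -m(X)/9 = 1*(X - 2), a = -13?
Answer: 52752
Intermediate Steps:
m(X) = 18 - 9*X (m(X) = -9*(X - 2) = -9*(-2 + X) = 18 - 9*X)
U = 624 (U = -13*(-48) = 624)
k = 51984 (k = (-246 + (18 - 0*(-2)))**2 = (-246 + (18 - 9*0))**2 = (-246 + (18 + 0))**2 = (-246 + 18)**2 = (-228)**2 = 51984)
(k + U) + 36*(-204 + 208) = (51984 + 624) + 36*(-204 + 208) = 52608 + 36*4 = 52608 + 144 = 52752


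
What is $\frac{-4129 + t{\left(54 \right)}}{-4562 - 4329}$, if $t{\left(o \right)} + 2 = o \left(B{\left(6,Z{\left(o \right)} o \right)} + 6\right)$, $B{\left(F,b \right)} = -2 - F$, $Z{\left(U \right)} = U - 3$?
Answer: $\frac{4239}{8891} \approx 0.47677$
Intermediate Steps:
$Z{\left(U \right)} = -3 + U$
$t{\left(o \right)} = -2 - 2 o$ ($t{\left(o \right)} = -2 + o \left(\left(-2 - 6\right) + 6\right) = -2 + o \left(-8 + 6\right) = -2 + o \left(-2\right) = -2 - 2 o$)
$\frac{-4129 + t{\left(54 \right)}}{-4562 - 4329} = \frac{-4129 - 110}{-4562 - 4329} = \frac{-4129 - 110}{-8891} = \left(-4129 - 110\right) \left(- \frac{1}{8891}\right) = \left(-4239\right) \left(- \frac{1}{8891}\right) = \frac{4239}{8891}$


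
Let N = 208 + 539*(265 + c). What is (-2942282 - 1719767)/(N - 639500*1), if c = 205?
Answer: 4662049/385962 ≈ 12.079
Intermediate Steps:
N = 253538 (N = 208 + 539*(265 + 205) = 208 + 539*470 = 208 + 253330 = 253538)
(-2942282 - 1719767)/(N - 639500*1) = (-2942282 - 1719767)/(253538 - 639500*1) = -4662049/(253538 - 639500) = -4662049/(-385962) = -4662049*(-1/385962) = 4662049/385962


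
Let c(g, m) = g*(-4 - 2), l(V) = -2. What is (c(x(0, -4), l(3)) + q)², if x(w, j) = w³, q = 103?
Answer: 10609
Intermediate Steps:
c(g, m) = -6*g (c(g, m) = g*(-6) = -6*g)
(c(x(0, -4), l(3)) + q)² = (-6*0³ + 103)² = (-6*0 + 103)² = (0 + 103)² = 103² = 10609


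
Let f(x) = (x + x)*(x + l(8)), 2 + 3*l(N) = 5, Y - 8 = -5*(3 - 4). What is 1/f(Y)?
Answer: 1/364 ≈ 0.0027473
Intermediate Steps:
Y = 13 (Y = 8 - 5*(3 - 4) = 8 - 5*(-1) = 8 + 5 = 13)
l(N) = 1 (l(N) = -⅔ + (⅓)*5 = -⅔ + 5/3 = 1)
f(x) = 2*x*(1 + x) (f(x) = (x + x)*(x + 1) = (2*x)*(1 + x) = 2*x*(1 + x))
1/f(Y) = 1/(2*13*(1 + 13)) = 1/(2*13*14) = 1/364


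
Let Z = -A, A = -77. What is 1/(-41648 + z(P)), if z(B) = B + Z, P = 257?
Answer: -1/41314 ≈ -2.4205e-5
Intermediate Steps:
Z = 77 (Z = -1*(-77) = 77)
z(B) = 77 + B (z(B) = B + 77 = 77 + B)
1/(-41648 + z(P)) = 1/(-41648 + (77 + 257)) = 1/(-41648 + 334) = 1/(-41314) = -1/41314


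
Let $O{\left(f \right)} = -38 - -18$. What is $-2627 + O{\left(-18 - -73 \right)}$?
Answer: $-2647$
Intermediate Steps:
$O{\left(f \right)} = -20$ ($O{\left(f \right)} = -38 + 18 = -20$)
$-2627 + O{\left(-18 - -73 \right)} = -2627 - 20 = -2647$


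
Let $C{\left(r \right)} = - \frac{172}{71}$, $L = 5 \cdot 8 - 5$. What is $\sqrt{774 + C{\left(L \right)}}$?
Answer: $\frac{7 \sqrt{79378}}{71} \approx 27.777$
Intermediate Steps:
$L = 35$ ($L = 40 - 5 = 35$)
$C{\left(r \right)} = - \frac{172}{71}$ ($C{\left(r \right)} = \left(-172\right) \frac{1}{71} = - \frac{172}{71}$)
$\sqrt{774 + C{\left(L \right)}} = \sqrt{774 - \frac{172}{71}} = \sqrt{\frac{54782}{71}} = \frac{7 \sqrt{79378}}{71}$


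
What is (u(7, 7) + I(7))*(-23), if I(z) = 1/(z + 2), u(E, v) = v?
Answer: -1472/9 ≈ -163.56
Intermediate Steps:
I(z) = 1/(2 + z)
(u(7, 7) + I(7))*(-23) = (7 + 1/(2 + 7))*(-23) = (7 + 1/9)*(-23) = (7 + ⅑)*(-23) = (64/9)*(-23) = -1472/9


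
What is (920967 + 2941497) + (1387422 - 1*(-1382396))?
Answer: 6632282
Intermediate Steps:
(920967 + 2941497) + (1387422 - 1*(-1382396)) = 3862464 + (1387422 + 1382396) = 3862464 + 2769818 = 6632282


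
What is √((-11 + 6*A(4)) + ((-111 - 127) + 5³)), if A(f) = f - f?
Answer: 2*I*√31 ≈ 11.136*I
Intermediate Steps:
A(f) = 0
√((-11 + 6*A(4)) + ((-111 - 127) + 5³)) = √((-11 + 6*0) + ((-111 - 127) + 5³)) = √((-11 + 0) + (-238 + 125)) = √(-11 - 113) = √(-124) = 2*I*√31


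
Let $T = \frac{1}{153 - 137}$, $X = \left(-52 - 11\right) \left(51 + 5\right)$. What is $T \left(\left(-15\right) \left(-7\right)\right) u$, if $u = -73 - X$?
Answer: $\frac{362775}{16} \approx 22673.0$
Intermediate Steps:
$X = -3528$ ($X = \left(-63\right) 56 = -3528$)
$T = \frac{1}{16} \approx 0.0625$
$u = 3455$ ($u = -73 - -3528 = -73 + 3528 = 3455$)
$T \left(\left(-15\right) \left(-7\right)\right) u = \frac{\left(-15\right) \left(-7\right)}{16} \cdot 3455 = \frac{1}{16} \cdot 105 \cdot 3455 = \frac{105}{16} \cdot 3455 = \frac{362775}{16}$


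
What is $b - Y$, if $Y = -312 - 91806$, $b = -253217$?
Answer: $-161099$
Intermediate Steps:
$Y = -92118$ ($Y = -312 - 91806 = -92118$)
$b - Y = -253217 - -92118 = -253217 + 92118 = -161099$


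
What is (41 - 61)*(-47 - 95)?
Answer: 2840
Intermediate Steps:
(41 - 61)*(-47 - 95) = -20*(-142) = 2840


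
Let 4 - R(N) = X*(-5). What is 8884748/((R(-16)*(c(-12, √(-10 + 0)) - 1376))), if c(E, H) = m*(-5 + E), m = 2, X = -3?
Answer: 4442374/7755 ≈ 572.84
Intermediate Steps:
c(E, H) = -10 + 2*E (c(E, H) = 2*(-5 + E) = -10 + 2*E)
R(N) = -11 (R(N) = 4 - (-3)*(-5) = 4 - 1*15 = 4 - 15 = -11)
8884748/((R(-16)*(c(-12, √(-10 + 0)) - 1376))) = 8884748/((-11*((-10 + 2*(-12)) - 1376))) = 8884748/((-11*((-10 - 24) - 1376))) = 8884748/((-11*(-34 - 1376))) = 8884748/((-11*(-1410))) = 8884748/15510 = 8884748*(1/15510) = 4442374/7755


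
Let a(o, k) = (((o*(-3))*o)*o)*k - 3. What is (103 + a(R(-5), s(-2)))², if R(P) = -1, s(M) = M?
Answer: 8836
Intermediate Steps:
a(o, k) = -3 - 3*k*o³ (a(o, k) = (((-3*o)*o)*o)*k - 3 = ((-3*o²)*o)*k - 3 = (-3*o³)*k - 3 = -3*k*o³ - 3 = -3 - 3*k*o³)
(103 + a(R(-5), s(-2)))² = (103 + (-3 - 3*(-2)*(-1)³))² = (103 + (-3 - 3*(-2)*(-1)))² = (103 + (-3 - 6))² = (103 - 9)² = 94² = 8836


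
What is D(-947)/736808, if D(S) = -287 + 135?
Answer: -19/92101 ≈ -0.00020630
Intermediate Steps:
D(S) = -152
D(-947)/736808 = -152/736808 = -152*1/736808 = -19/92101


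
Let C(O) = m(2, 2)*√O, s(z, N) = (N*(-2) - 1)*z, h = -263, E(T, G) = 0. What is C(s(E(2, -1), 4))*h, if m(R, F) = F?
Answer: 0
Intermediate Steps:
s(z, N) = z*(-1 - 2*N) (s(z, N) = (-2*N - 1)*z = (-1 - 2*N)*z = z*(-1 - 2*N))
C(O) = 2*√O
C(s(E(2, -1), 4))*h = (2*√(-1*0*(1 + 2*4)))*(-263) = (2*√(-1*0*(1 + 8)))*(-263) = (2*√(-1*0*9))*(-263) = (2*√0)*(-263) = (2*0)*(-263) = 0*(-263) = 0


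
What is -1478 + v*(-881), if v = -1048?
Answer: 921810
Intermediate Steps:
-1478 + v*(-881) = -1478 - 1048*(-881) = -1478 + 923288 = 921810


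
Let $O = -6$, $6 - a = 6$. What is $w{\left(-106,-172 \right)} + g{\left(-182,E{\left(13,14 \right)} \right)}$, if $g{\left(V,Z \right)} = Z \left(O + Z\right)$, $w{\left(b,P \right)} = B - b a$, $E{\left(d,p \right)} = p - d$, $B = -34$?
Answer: $-39$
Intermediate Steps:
$a = 0$ ($a = 6 - 6 = 0$)
$w{\left(b,P \right)} = -34$ ($w{\left(b,P \right)} = -34 - b 0 = -34 - 0 = -34 + 0 = -34$)
$g{\left(V,Z \right)} = Z \left(-6 + Z\right)$
$w{\left(-106,-172 \right)} + g{\left(-182,E{\left(13,14 \right)} \right)} = -34 + \left(14 - 13\right) \left(-6 + \left(14 - 13\right)\right) = -34 + 1 \left(-6 + 1\right) = -34 + 1 \left(-5\right) = -34 - 5 = -39$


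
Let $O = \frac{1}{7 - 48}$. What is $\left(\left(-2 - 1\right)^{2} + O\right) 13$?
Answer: $\frac{4784}{41} \approx 116.68$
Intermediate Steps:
$O = - \frac{1}{41}$ ($O = \frac{1}{-41} = - \frac{1}{41} \approx -0.02439$)
$\left(\left(-2 - 1\right)^{2} + O\right) 13 = \left(\left(-2 - 1\right)^{2} - \frac{1}{41}\right) 13 = \left(\left(-3\right)^{2} - \frac{1}{41}\right) 13 = \left(9 - \frac{1}{41}\right) 13 = \frac{368}{41} \cdot 13 = \frac{4784}{41}$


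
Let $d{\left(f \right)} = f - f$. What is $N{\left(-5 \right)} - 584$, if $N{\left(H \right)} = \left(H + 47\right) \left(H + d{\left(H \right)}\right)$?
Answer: $-794$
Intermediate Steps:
$d{\left(f \right)} = 0$
$N{\left(H \right)} = H \left(47 + H\right)$ ($N{\left(H \right)} = \left(H + 47\right) \left(H + 0\right) = \left(47 + H\right) H = H \left(47 + H\right)$)
$N{\left(-5 \right)} - 584 = - 5 \left(47 - 5\right) - 584 = \left(-5\right) 42 - 584 = -210 - 584 = -794$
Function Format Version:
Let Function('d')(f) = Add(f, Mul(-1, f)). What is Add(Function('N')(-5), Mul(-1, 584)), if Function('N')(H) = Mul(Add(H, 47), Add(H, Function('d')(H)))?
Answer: -794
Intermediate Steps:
Function('d')(f) = 0
Function('N')(H) = Mul(H, Add(47, H)) (Function('N')(H) = Mul(Add(H, 47), Add(H, 0)) = Mul(Add(47, H), H) = Mul(H, Add(47, H)))
Add(Function('N')(-5), Mul(-1, 584)) = Add(Mul(-5, Add(47, -5)), Mul(-1, 584)) = Add(Mul(-5, 42), -584) = Add(-210, -584) = -794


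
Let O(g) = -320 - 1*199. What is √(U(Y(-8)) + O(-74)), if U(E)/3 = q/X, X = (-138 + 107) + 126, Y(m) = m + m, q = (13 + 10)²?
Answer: 3*I*√503690/95 ≈ 22.412*I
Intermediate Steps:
O(g) = -519 (O(g) = -320 - 199 = -519)
q = 529 (q = 23² = 529)
Y(m) = 2*m
X = 95 (X = -31 + 126 = 95)
U(E) = 1587/95 (U(E) = 3*(529/95) = 1587/95)
√(U(Y(-8)) + O(-74)) = √(1587/95 - 519) = √(-47718/95) = 3*I*√503690/95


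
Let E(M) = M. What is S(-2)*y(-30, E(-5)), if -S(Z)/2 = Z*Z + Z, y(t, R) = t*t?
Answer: -3600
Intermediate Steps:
y(t, R) = t**2
S(Z) = -2*Z - 2*Z**2 (S(Z) = -2*(Z*Z + Z) = -2*(Z**2 + Z) = -2*(Z + Z**2) = -2*Z - 2*Z**2)
S(-2)*y(-30, E(-5)) = -2*(-2)*(1 - 2)*(-30)**2 = -2*(-2)*(-1)*900 = -4*900 = -3600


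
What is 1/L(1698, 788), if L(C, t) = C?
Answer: 1/1698 ≈ 0.00058893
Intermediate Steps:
1/L(1698, 788) = 1/1698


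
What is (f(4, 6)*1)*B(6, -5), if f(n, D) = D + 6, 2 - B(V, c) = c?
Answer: 84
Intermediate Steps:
B(V, c) = 2 - c
f(n, D) = 6 + D
(f(4, 6)*1)*B(6, -5) = ((6 + 6)*1)*(2 - 1*(-5)) = (12*1)*(2 + 5) = 12*7 = 84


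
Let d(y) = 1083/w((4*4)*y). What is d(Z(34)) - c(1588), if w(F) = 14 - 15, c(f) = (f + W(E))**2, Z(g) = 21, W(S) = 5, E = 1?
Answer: -2538732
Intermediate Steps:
c(f) = (5 + f)**2 (c(f) = (f + 5)**2 = (5 + f)**2)
w(F) = -1
d(y) = -1083 (d(y) = 1083/(-1) = 1083*(-1) = -1083)
d(Z(34)) - c(1588) = -1083 - (5 + 1588)**2 = -1083 - 1*1593**2 = -1083 - 1*2537649 = -1083 - 2537649 = -2538732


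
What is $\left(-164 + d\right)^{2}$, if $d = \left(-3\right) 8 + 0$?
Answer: $35344$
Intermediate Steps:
$d = -24$ ($d = -24 + 0 = -24$)
$\left(-164 + d\right)^{2} = \left(-164 - 24\right)^{2} = \left(-188\right)^{2} = 35344$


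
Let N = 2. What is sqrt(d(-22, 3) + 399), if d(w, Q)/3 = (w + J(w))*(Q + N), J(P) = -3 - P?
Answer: sqrt(354) ≈ 18.815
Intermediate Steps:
d(w, Q) = -18 - 9*Q (d(w, Q) = 3*((w + (-3 - w))*(Q + 2)) = 3*(-3*(2 + Q)) = 3*(-6 - 3*Q) = -18 - 9*Q)
sqrt(d(-22, 3) + 399) = sqrt((-18 - 9*3) + 399) = sqrt((-18 - 27) + 399) = sqrt(-45 + 399) = sqrt(354)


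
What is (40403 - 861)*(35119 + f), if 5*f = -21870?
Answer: 1215718790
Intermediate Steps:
f = -4374 (f = (⅕)*(-21870) = -4374)
(40403 - 861)*(35119 + f) = (40403 - 861)*(35119 - 4374) = 39542*30745 = 1215718790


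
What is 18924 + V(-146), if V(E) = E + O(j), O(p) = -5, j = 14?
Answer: 18773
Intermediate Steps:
V(E) = -5 + E (V(E) = E - 5 = -5 + E)
18924 + V(-146) = 18924 + (-5 - 146) = 18924 - 151 = 18773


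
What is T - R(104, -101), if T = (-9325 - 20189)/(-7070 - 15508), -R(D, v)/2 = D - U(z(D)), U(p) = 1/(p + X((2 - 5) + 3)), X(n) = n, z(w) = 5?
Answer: 3930589/18815 ≈ 208.91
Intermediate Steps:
U(p) = 1/p (U(p) = 1/(p + ((2 - 5) + 3)) = 1/(p + (-3 + 3)) = 1/(p + 0) = 1/p)
R(D, v) = ⅖ - 2*D (R(D, v) = -2*(D - 1/5) = -2*(D - 1*⅕) = -2*(D - ⅕) = -2*(-⅕ + D) = ⅖ - 2*D)
T = 4919/3763 (T = -29514/(-22578) = -29514*(-1/22578) = 4919/3763 ≈ 1.3072)
T - R(104, -101) = 4919/3763 - (⅖ - 2*104) = 4919/3763 - (⅖ - 208) = 4919/3763 - 1*(-1038/5) = 4919/3763 + 1038/5 = 3930589/18815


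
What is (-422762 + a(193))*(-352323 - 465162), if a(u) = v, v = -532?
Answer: 346036495590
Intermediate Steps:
a(u) = -532
(-422762 + a(193))*(-352323 - 465162) = (-422762 - 532)*(-352323 - 465162) = -423294*(-817485) = 346036495590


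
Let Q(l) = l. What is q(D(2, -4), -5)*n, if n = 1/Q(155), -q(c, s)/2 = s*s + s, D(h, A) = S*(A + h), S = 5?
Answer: -8/31 ≈ -0.25806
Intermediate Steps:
D(h, A) = 5*A + 5*h (D(h, A) = 5*(A + h) = 5*A + 5*h)
q(c, s) = -2*s - 2*s² (q(c, s) = -2*(s*s + s) = -2*(s² + s) = -2*(s + s²) = -2*s - 2*s²)
n = 1/155 ≈ 0.0064516
q(D(2, -4), -5)*n = -2*(-5)*(1 - 5)*(1/155) = -2*(-5)*(-4)*(1/155) = -40*1/155 = -8/31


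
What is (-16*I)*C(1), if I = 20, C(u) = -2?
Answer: 640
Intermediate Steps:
(-16*I)*C(1) = -16*20*(-2) = -320*(-2) = 640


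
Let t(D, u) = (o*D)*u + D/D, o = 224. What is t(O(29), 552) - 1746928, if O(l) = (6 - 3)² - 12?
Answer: -2117871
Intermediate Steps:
O(l) = -3 (O(l) = 3² - 12 = 9 - 12 = -3)
t(D, u) = 1 + 224*D*u (t(D, u) = (224*D)*u + D/D = 224*D*u + 1 = 1 + 224*D*u)
t(O(29), 552) - 1746928 = (1 + 224*(-3)*552) - 1746928 = (1 - 370944) - 1746928 = -370943 - 1746928 = -2117871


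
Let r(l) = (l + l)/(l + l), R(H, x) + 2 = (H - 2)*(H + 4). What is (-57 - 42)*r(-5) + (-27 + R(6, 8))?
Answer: -88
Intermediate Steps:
R(H, x) = -2 + (-2 + H)*(4 + H) (R(H, x) = -2 + (H - 2)*(H + 4) = -2 + (-2 + H)*(4 + H))
r(l) = 1 (r(l) = (2*l)/((2*l)) = (2*l)*(1/(2*l)) = 1)
(-57 - 42)*r(-5) + (-27 + R(6, 8)) = (-57 - 42)*1 + (-27 + (-10 + 6² + 2*6)) = -99*1 + (-27 + (-10 + 36 + 12)) = -99 + (-27 + 38) = -99 + 11 = -88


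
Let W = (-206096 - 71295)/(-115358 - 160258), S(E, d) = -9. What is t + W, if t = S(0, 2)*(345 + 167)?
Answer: -1269761137/275616 ≈ -4607.0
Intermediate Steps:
W = 277391/275616 (W = -277391/(-275616) = -277391*(-1/275616) = 277391/275616 ≈ 1.0064)
t = -4608 (t = -9*(345 + 167) = -9*512 = -4608)
t + W = -4608 + 277391/275616 = -1269761137/275616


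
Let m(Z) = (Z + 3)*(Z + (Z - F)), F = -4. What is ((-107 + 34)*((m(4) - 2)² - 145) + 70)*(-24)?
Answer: 11524728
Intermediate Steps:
m(Z) = (3 + Z)*(4 + 2*Z) (m(Z) = (Z + 3)*(Z + (Z - 1*(-4))) = (3 + Z)*(Z + (Z + 4)) = (3 + Z)*(Z + (4 + Z)) = (3 + Z)*(4 + 2*Z))
((-107 + 34)*((m(4) - 2)² - 145) + 70)*(-24) = ((-107 + 34)*(((12 + 2*4² + 10*4) - 2)² - 145) + 70)*(-24) = (-73*(((12 + 2*16 + 40) - 2)² - 145) + 70)*(-24) = (-73*(((12 + 32 + 40) - 2)² - 145) + 70)*(-24) = (-73*((84 - 2)² - 145) + 70)*(-24) = (-73*(82² - 145) + 70)*(-24) = (-73*(6724 - 145) + 70)*(-24) = (-73*6579 + 70)*(-24) = (-480267 + 70)*(-24) = -480197*(-24) = 11524728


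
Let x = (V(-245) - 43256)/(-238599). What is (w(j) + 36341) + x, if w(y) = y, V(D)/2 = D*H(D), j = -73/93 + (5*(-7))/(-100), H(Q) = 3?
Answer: 5375937668503/147931380 ≈ 36341.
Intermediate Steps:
j = -809/1860 (j = -73*1/93 - 35*(-1/100) = -73/93 + 7/20 = -809/1860 ≈ -0.43495)
V(D) = 6*D (V(D) = 2*(D*3) = 2*(3*D) = 6*D)
x = 44726/238599 (x = (6*(-245) - 43256)/(-238599) = (-1470 - 43256)*(-1/238599) = -44726*(-1/238599) = 44726/238599 ≈ 0.18745)
(w(j) + 36341) + x = (-809/1860 + 36341) + 44726/238599 = 67593451/1860 + 44726/238599 = 5375937668503/147931380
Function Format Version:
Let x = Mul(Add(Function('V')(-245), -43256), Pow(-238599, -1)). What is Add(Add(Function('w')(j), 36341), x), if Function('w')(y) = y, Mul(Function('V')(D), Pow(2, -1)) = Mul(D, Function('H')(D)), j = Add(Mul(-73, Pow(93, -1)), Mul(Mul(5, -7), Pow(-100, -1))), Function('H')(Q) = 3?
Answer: Rational(5375937668503, 147931380) ≈ 36341.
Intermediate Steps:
j = Rational(-809, 1860) (j = Add(Mul(-73, Rational(1, 93)), Mul(-35, Rational(-1, 100))) = Add(Rational(-73, 93), Rational(7, 20)) = Rational(-809, 1860) ≈ -0.43495)
Function('V')(D) = Mul(6, D) (Function('V')(D) = Mul(2, Mul(D, 3)) = Mul(2, Mul(3, D)) = Mul(6, D))
x = Rational(44726, 238599) (x = Mul(Add(Mul(6, -245), -43256), Pow(-238599, -1)) = Mul(Add(-1470, -43256), Rational(-1, 238599)) = Mul(-44726, Rational(-1, 238599)) = Rational(44726, 238599) ≈ 0.18745)
Add(Add(Function('w')(j), 36341), x) = Add(Add(Rational(-809, 1860), 36341), Rational(44726, 238599)) = Add(Rational(67593451, 1860), Rational(44726, 238599)) = Rational(5375937668503, 147931380)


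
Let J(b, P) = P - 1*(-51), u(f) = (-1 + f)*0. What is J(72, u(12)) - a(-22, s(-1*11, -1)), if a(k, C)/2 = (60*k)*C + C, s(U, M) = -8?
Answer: -21053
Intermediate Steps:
u(f) = 0
a(k, C) = 2*C + 120*C*k (a(k, C) = 2*((60*k)*C + C) = 2*(60*C*k + C) = 2*(C + 60*C*k) = 2*C + 120*C*k)
J(b, P) = 51 + P (J(b, P) = P + 51 = 51 + P)
J(72, u(12)) - a(-22, s(-1*11, -1)) = (51 + 0) - 2*(-8)*(1 + 60*(-22)) = 51 - 2*(-8)*(1 - 1320) = 51 - 2*(-8)*(-1319) = 51 - 1*21104 = 51 - 21104 = -21053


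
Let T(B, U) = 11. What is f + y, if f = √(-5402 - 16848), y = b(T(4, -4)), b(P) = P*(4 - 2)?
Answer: 22 + 5*I*√890 ≈ 22.0 + 149.16*I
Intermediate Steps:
b(P) = 2*P (b(P) = P*2 = 2*P)
y = 22 (y = 2*11 = 22)
f = 5*I*√890 (f = √(-22250) = 5*I*√890 ≈ 149.16*I)
f + y = 5*I*√890 + 22 = 22 + 5*I*√890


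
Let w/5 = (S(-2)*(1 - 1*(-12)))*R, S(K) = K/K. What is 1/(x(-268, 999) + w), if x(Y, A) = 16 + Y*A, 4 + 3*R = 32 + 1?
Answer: -3/801263 ≈ -3.7441e-6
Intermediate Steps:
R = 29/3 (R = -4/3 + (32 + 1)/3 = -4/3 + (⅓)*33 = -4/3 + 11 = 29/3 ≈ 9.6667)
S(K) = 1
x(Y, A) = 16 + A*Y
w = 1885/3 (w = 5*((1*(1 - 1*(-12)))*(29/3)) = 5*((1*(1 + 12))*(29/3)) = 5*((1*13)*(29/3)) = 5*(13*(29/3)) = 5*(377/3) = 1885/3 ≈ 628.33)
1/(x(-268, 999) + w) = 1/((16 + 999*(-268)) + 1885/3) = 1/((16 - 267732) + 1885/3) = 1/(-267716 + 1885/3) = 1/(-801263/3) = -3/801263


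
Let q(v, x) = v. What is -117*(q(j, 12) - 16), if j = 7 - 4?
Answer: 1521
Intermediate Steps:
j = 3
-117*(q(j, 12) - 16) = -117*(3 - 16) = -117*(-13) = 1521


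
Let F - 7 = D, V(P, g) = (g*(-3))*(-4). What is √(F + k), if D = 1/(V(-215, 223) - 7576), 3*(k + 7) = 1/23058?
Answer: I*√280051/38430 ≈ 0.01377*I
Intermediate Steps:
k = -484217/69174 (k = -7 + (⅓)/23058 = -7 + (⅓)*(1/23058) = -7 + 1/69174 = -484217/69174 ≈ -7.0000)
V(P, g) = 12*g (V(P, g) = -3*g*(-4) = 12*g)
D = -1/4900 (D = 1/(12*223 - 7576) = 1/(2676 - 7576) = 1/(-4900) = -1/4900 ≈ -0.00020408)
F = 34299/4900 (F = 7 - 1/4900 = 34299/4900 ≈ 6.9998)
√(F + k) = √(34299/4900 - 484217/69174) = √(-4591/24210900) = I*√280051/38430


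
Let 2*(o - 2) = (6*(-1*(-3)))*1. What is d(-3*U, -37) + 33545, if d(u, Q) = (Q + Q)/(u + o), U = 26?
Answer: 2247589/67 ≈ 33546.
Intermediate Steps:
o = 11 (o = 2 + ((6*(-1*(-3)))*1)/2 = 2 + ((6*3)*1)/2 = 2 + (18*1)/2 = 2 + (1/2)*18 = 2 + 9 = 11)
d(u, Q) = 2*Q/(11 + u) (d(u, Q) = (Q + Q)/(u + 11) = (2*Q)/(11 + u) = 2*Q/(11 + u))
d(-3*U, -37) + 33545 = 2*(-37)/(11 - 3*26) + 33545 = 2*(-37)/(11 - 78) + 33545 = 2*(-37)/(-67) + 33545 = 2*(-37)*(-1/67) + 33545 = 74/67 + 33545 = 2247589/67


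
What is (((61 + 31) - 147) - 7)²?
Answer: 3844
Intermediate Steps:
(((61 + 31) - 147) - 7)² = ((92 - 147) - 7)² = (-55 - 7)² = (-62)² = 3844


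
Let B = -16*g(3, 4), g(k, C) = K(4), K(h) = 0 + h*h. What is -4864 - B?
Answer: -4608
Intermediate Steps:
K(h) = h**2 (K(h) = 0 + h**2 = h**2)
g(k, C) = 16 (g(k, C) = 4**2 = 16)
B = -256 (B = -16*16 = -256)
-4864 - B = -4864 - 1*(-256) = -4864 + 256 = -4608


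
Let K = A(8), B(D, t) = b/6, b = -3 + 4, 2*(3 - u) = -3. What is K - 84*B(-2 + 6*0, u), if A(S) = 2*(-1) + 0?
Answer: -16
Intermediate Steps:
u = 9/2 (u = 3 - ½*(-3) = 3 + 3/2 = 9/2 ≈ 4.5000)
b = 1
B(D, t) = ⅙ (B(D, t) = 1/6 = 1*(⅙) = ⅙)
A(S) = -2 (A(S) = -2 + 0 = -2)
K = -2
K - 84*B(-2 + 6*0, u) = -2 - 84*⅙ = -2 - 14 = -16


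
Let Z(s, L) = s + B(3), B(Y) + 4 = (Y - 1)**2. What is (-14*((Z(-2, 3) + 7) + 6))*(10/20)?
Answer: -77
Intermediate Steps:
B(Y) = -4 + (-1 + Y)**2 (B(Y) = -4 + (Y - 1)**2 = -4 + (-1 + Y)**2)
Z(s, L) = s (Z(s, L) = s + (-4 + (-1 + 3)**2) = s + (-4 + 2**2) = s + (-4 + 4) = s + 0 = s)
(-14*((Z(-2, 3) + 7) + 6))*(10/20) = (-14*((-2 + 7) + 6))*(10/20) = (-14*(5 + 6))*(10*(1/20)) = -14*11*(1/2) = -154*1/2 = -77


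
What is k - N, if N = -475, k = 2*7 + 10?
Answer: 499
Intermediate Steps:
k = 24 (k = 14 + 10 = 24)
k - N = 24 - 1*(-475) = 24 + 475 = 499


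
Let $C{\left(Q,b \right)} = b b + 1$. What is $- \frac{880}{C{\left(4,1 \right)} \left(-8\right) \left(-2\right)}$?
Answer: $- \frac{55}{2} \approx -27.5$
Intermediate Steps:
$C{\left(Q,b \right)} = 1 + b^{2}$ ($C{\left(Q,b \right)} = b^{2} + 1 = 1 + b^{2}$)
$- \frac{880}{C{\left(4,1 \right)} \left(-8\right) \left(-2\right)} = - \frac{880}{\left(1 + 1^{2}\right) \left(-8\right) \left(-2\right)} = - \frac{880}{\left(1 + 1\right) \left(-8\right) \left(-2\right)} = - \frac{880}{2 \left(-8\right) \left(-2\right)} = - \frac{880}{\left(-16\right) \left(-2\right)} = - \frac{880}{32} = \left(-880\right) \frac{1}{32} = - \frac{55}{2}$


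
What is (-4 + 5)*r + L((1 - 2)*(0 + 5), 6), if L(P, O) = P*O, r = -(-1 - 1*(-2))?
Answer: -31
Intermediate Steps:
r = -1 (r = -(-1 + 2) = -1*1 = -1)
L(P, O) = O*P
(-4 + 5)*r + L((1 - 2)*(0 + 5), 6) = (-4 + 5)*(-1) + 6*((1 - 2)*(0 + 5)) = 1*(-1) + 6*(-1*5) = -1 + 6*(-5) = -1 - 30 = -31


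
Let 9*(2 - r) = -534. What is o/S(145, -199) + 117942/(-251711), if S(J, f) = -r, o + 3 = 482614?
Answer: -364457193591/46314824 ≈ -7869.1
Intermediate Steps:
r = 184/3 (r = 2 - ⅑*(-534) = 2 + 178/3 = 184/3 ≈ 61.333)
o = 482611 (o = -3 + 482614 = 482611)
S(J, f) = -184/3 (S(J, f) = -1*184/3 = -184/3)
o/S(145, -199) + 117942/(-251711) = 482611/(-184/3) + 117942/(-251711) = 482611*(-3/184) + 117942*(-1/251711) = -1447833/184 - 117942/251711 = -364457193591/46314824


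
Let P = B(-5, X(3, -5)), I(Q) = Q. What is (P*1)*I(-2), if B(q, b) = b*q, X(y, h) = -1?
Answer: -10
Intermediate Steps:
P = 5 (P = -1*(-5) = 5)
(P*1)*I(-2) = (5*1)*(-2) = 5*(-2) = -10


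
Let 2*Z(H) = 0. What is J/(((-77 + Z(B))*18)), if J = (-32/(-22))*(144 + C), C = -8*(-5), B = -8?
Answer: -1472/7623 ≈ -0.19310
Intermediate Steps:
Z(H) = 0 (Z(H) = (1/2)*0 = 0)
C = 40
J = 2944/11 (J = (-32/(-22))*(144 + 40) = -32*(-1/22)*184 = (16/11)*184 = 2944/11 ≈ 267.64)
J/(((-77 + Z(B))*18)) = 2944/(11*(((-77 + 0)*18))) = 2944/(11*((-77*18))) = (2944/11)/(-1386) = (2944/11)*(-1/1386) = -1472/7623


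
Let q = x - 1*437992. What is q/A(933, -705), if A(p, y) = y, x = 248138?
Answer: 189854/705 ≈ 269.30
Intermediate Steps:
q = -189854 (q = 248138 - 1*437992 = 248138 - 437992 = -189854)
q/A(933, -705) = -189854/(-705) = -189854*(-1/705) = 189854/705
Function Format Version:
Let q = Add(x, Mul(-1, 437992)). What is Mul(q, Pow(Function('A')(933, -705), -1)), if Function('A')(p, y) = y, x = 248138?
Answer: Rational(189854, 705) ≈ 269.30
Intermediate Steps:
q = -189854 (q = Add(248138, Mul(-1, 437992)) = Add(248138, -437992) = -189854)
Mul(q, Pow(Function('A')(933, -705), -1)) = Mul(-189854, Pow(-705, -1)) = Mul(-189854, Rational(-1, 705)) = Rational(189854, 705)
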